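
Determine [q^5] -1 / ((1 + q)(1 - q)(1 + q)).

The denominator gives the recurrence a_n = −a_(n−1) + a_(n−2) + a_(n−3) for n ≥ 3; the numerator fixes a_0 = -1, a_1 = 1, a_2 = -2.
Iterating: -1, 1, -2, 2, -3, 3, so a_5 = 3.

3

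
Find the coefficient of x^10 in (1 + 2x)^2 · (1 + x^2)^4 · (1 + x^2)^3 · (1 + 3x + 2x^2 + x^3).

1071

(1 + 2x)^2 has coefficients 1,4,4 for degrees 0…2.
(1 + x^2)^4 has coefficients 1,0,4,0,6,0,4,0,1,0,0 for degrees 0…10.
Multiplying by (1 + x^2)^3 gives running coefficients 1,0,7,0,21,0,35,0,35,0,21 for degrees 0…10.
Finally multiplying by (1 + 3x + 2x^2 + x^3), the product of all factors after the first has coefficients 1,3,9,22,35,70,77,126,105,140,91 for degrees 0…10.
[x^10] = 1·91 + 4·140 + 4·105 = 1071.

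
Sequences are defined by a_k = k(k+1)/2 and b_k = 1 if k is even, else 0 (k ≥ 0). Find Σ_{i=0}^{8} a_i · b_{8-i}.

The convolution is the x^8 coefficient of A(x)B(x).
Σ = 0·1 + 1·0 + 3·1 + 6·0 + 10·1 + 15·0 + 21·1 + 28·0 + 36·1 = 70.

70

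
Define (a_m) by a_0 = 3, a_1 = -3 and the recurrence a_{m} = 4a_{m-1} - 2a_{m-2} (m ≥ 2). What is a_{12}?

The ordinary generating function has denominator 1 - 4q + 2q^2.
Iterating the recurrence: a_0,…,a_{12} = 3, -3, -18, -66, -228, -780, -2664, -9096, -31056, -106032, -362016, -1236000, -4219968.

-4219968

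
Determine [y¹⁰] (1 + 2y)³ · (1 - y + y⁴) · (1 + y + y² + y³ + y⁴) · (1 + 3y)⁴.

(1 + 2y)³ has coefficients 1,6,12,8 for degrees 0…3.
(1 - y + y⁴) has coefficients 1,-1,0,0,1,0,0,0,0,0,0 for degrees 0…10.
Multiplying by (1 + y + y² + y³ + y⁴) gives running coefficients 1,0,0,0,1,0,1,1,1,0,0 for degrees 0…10.
Finally multiplying by (1 + 3y)⁴, the product of all factors after the first has coefficients 1,12,54,108,82,12,55,121,148,174,243 for degrees 0…10.
[y¹⁰] = 1·243 + 6·174 + 12·148 + 8·121 = 4031.

4031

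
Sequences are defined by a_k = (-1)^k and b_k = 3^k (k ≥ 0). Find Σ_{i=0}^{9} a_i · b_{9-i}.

14762

Write out a_i and b_{9-i} for i = 0,…,9 and sum the products.
Σ = 1·19683 − 1·6561 + 1·2187 − 1·729 + 1·243 − 1·81 + 1·27 − 1·9 + 1·3 − 1·1 = 14762.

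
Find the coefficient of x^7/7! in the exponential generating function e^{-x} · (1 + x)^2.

The EGF product rule gives c_7 = Σ_{k_1+k_2=7} C(7; k_1,k_2) · ∏ g_i(k_i), where e^{-x} gives (-1)^k; (1+x)^2 gives the falling factorial (2)_k.
g_1(k) for k = 0…7: 1, -1, 1, -1, 1, -1, 1, -1.
g_2(k) for k = 0…7: 1, 2, 2, 0, 0, 0, 0, 0.
c_7 = Σ_k C(7,k)·g_1(k)·g_2(7−k) = 21·(-1)·2 + 7·1·2 + 1·(-1)·1 = −42 + 14 − 1 = -29.

-29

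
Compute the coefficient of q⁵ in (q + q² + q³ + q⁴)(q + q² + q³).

(q + q² + q³ + q⁴) has coefficients 0,1,1,1,1 for degrees 0…4.
(q + q² + q³) has coefficients 0,1,1,1,0,0 for degrees 0…5.
[q⁵] = 1·0 + 1·1 + 1·1 + 1·1 = 3.

3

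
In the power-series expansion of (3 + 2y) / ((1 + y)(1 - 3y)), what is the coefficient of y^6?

Partial fractions give a closed form: a_n = (1/4)·(-1)^n + (11/4)·3^n.
At n = 6: a_6 = 2005.

2005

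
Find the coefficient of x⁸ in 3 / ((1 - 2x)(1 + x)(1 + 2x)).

The denominator gives the recurrence a_n = −a_(n−1) + 4a_(n−2) + 4a_(n−3) for n ≥ 3; the numerator fixes a_0 = 3, a_1 = -3, a_2 = 15.
Iterating: 3, -3, 15, -15, 63, -63, 255, -255, 1023, so a_8 = 1023.

1023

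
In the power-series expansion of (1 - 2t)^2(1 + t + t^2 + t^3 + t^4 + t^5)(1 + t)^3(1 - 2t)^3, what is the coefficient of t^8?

(1 - 2t)^2 has coefficients 1,-4,4 for degrees 0…2.
(1 + t + t^2 + t^3 + t^4 + t^5) has coefficients 1,1,1,1,1,1,0,0,0 for degrees 0…8.
Multiplying by (1 + t)^3 gives running coefficients 1,4,7,8,8,8,7,4,1 for degrees 0…8.
Finally multiplying by (1 - 2t)^3, the product of all factors after the first has coefficients 1,-2,-5,6,12,0,-9,-6,-3 for degrees 0…8.
[t^8] = 1·(-3) − 4·(-6) + 4·(-9) = -15.

-15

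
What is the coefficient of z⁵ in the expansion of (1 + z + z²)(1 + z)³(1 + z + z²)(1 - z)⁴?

5

(1 + z + z²) has coefficients 1,1,1 for degrees 0…2.
(1 + z)³ has coefficients 1,3,3,1,0,0 for degrees 0…5.
Multiplying by (1 + z + z²) gives running coefficients 1,4,7,7,4,1 for degrees 0…5.
Finally multiplying by (1 - z)⁴, the product of all factors after the first has coefficients 1,0,-3,-1,3,3 for degrees 0…5.
[z⁵] = 1·3 + 1·3 + 1·(-1) = 5.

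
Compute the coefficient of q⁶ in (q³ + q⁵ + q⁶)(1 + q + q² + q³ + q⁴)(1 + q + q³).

6

(q³ + q⁵ + q⁶) has coefficients 0,0,0,1,0,1,1 for degrees 0…6.
(1 + q + q² + q³ + q⁴) has coefficients 1,1,1,1,1,0,0 for degrees 0…6.
Finally multiplying by (1 + q + q³), the product of all factors after the first has coefficients 1,2,2,3,3,2,1 for degrees 0…6.
[q⁶] = 1·3 + 1·2 + 1·1 = 6.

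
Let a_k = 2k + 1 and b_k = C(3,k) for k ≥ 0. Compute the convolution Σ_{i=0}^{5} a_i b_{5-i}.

Write out a_i and b_{5-i} for i = 0,…,5 and sum the products.
Σ = 1·0 + 3·0 + 5·1 + 7·3 + 9·3 + 11·1 = 64.

64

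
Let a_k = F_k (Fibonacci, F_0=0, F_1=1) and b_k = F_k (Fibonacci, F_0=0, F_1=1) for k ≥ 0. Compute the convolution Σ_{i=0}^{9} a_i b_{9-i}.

130

Write out a_i and b_{9-i} for i = 0,…,9 and sum the products.
Σ = 0·34 + 1·21 + 1·13 + 2·8 + 3·5 + 5·3 + 8·2 + 13·1 + 21·1 + 34·0 = 130.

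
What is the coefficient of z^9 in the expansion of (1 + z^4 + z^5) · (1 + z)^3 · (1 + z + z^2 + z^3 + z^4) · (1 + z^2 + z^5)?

40

(1 + z^4 + z^5) has coefficients 1,0,0,0,1,1 for degrees 0…5.
(1 + z)^3 has coefficients 1,3,3,1,0,0,0,0,0,0 for degrees 0…9.
Multiplying by (1 + z + z^2 + z^3 + z^4) gives running coefficients 1,4,7,8,8,7,4,1,0,0 for degrees 0…9.
Finally multiplying by (1 + z^2 + z^5), the product of all factors after the first has coefficients 1,4,8,12,15,16,16,15,12,9 for degrees 0…9.
[z^9] = 1·9 + 1·16 + 1·15 = 40.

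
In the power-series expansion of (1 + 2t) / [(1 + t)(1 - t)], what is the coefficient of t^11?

The denominator gives the recurrence a_n = a_(n−2) for n ≥ 2; the numerator fixes a_0 = 1, a_1 = 2.
Iterating: 1, 2, 1, 2, 1, 2, 1, 2, 1, 2, 1, 2, so a_11 = 2.

2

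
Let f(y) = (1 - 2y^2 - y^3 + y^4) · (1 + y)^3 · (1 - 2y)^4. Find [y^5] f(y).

-66

(1 - 2y^2 - y^3 + y^4) has coefficients 1,0,-2,-1,1 for degrees 0…4.
(1 + y)^3 has coefficients 1,3,3,1,0,0 for degrees 0…5.
Finally multiplying by (1 - 2y)^4, the product of all factors after the first has coefficients 1,-5,3,17,-16,-24 for degrees 0…5.
[y^5] = 1·(-24) − 2·17 − 1·3 + 1·(-5) = -66.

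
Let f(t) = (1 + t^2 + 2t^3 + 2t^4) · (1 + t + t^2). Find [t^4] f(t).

5

(1 + t^2 + 2t^3 + 2t^4) has coefficients 1,0,1,2,2 for degrees 0…4.
(1 + t + t^2) has coefficients 1,1,1,0,0 for degrees 0…4.
[t^4] = 1·0 + 1·1 + 2·1 + 2·1 = 5.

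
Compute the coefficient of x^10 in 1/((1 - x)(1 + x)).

1

The denominator gives the recurrence a_n = a_(n−2) for n ≥ 2; the numerator fixes a_0 = 1, a_1 = 0.
Iterating: 1, 0, 1, 0, 1, 0, 1, 0, 1, 0, 1, so a_10 = 1.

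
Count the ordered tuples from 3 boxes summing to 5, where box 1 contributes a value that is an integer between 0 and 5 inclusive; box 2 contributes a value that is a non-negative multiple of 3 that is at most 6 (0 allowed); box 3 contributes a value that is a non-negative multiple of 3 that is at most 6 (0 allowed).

3

The generating function for the choices is (1 + q + q² + q³ + q⁴ + q⁵)·(1 + q³ + q⁶)·(1 + q³ + q⁶); the count is [q⁵].
(1 + q + q² + q³ + q⁴ + q⁵) has coefficients 1,1,1,1,1,1 for degrees 0…5.
(1 + q³ + q⁶) has coefficients 1,0,0,1,0,0 for degrees 0…5.
Finally multiplying by (1 + q³ + q⁶), the product of all factors after the first has coefficients 1,0,0,2,0,0 for degrees 0…5.
[q⁵] = 1·0 + 1·0 + 1·2 + 1·0 + 1·0 + 1·1 = 3.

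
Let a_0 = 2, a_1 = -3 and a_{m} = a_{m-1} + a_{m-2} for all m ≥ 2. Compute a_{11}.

The ordinary generating function has denominator 1 - z - z^2.
Iterating the recurrence: a_0,…,a_{11} = 2, -3, -1, -4, -5, -9, -14, -23, -37, -60, -97, -157.

-157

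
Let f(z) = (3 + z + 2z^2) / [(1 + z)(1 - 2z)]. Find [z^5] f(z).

84

The denominator gives the recurrence a_n = a_(n−1) + 2a_(n−2) for n ≥ 3; the numerator fixes a_0 = 3, a_1 = 4, a_2 = 12.
Iterating: 3, 4, 12, 20, 44, 84, so a_5 = 84.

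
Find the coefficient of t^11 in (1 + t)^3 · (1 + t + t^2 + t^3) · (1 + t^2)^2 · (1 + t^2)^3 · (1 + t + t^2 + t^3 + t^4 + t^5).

(1 + t)^3 has coefficients 1,3,3,1 for degrees 0…3.
(1 + t + t^2 + t^3) has coefficients 1,1,1,1,0,0,0,0,0,0,0,0 for degrees 0…11.
Multiplying by (1 + t^2)^2 gives running coefficients 1,1,3,3,3,3,1,1,0,0,0,0 for degrees 0…11.
Multiplying by (1 + t^2)^3 gives running coefficients 1,1,6,6,15,15,20,20,15,15,6,6 for degrees 0…11.
Finally multiplying by (1 + t + t^2 + t^3 + t^4 + t^5), the product of all factors after the first has coefficients 1,2,8,14,29,44,63,82,91,100,91,82 for degrees 0…11.
[t^11] = 1·82 + 3·91 + 3·100 + 1·91 = 746.

746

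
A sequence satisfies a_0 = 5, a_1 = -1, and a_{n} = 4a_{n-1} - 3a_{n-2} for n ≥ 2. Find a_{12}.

The ordinary generating function has denominator 1 - 4x + 3x^2.
Iterating the recurrence: a_0,…,a_{12} = 5, -1, -19, -73, -235, -721, -2179, -6553, -19675, -59041, -177139, -531433, -1594315.

-1594315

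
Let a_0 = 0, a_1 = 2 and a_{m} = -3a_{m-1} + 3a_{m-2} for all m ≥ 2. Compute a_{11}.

The ordinary generating function has denominator 1 + 3z - 3z^2.
Iterating the recurrence: a_0,…,a_{11} = 0, 2, -6, 24, -90, 342, -1296, 4914, -18630, 70632, -267786, 1015254.

1015254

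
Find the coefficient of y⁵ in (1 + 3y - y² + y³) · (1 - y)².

1

(1 + 3y - y² + y³) has coefficients 1,3,-1,1 for degrees 0…3.
(1 - y)² has coefficients 1,-2,1,0,0,0 for degrees 0…5.
[y⁵] = 1·0 + 3·0 − 1·0 + 1·1 = 1.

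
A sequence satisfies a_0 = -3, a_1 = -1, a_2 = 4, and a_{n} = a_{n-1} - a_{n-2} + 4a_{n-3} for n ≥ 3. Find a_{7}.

The ordinary generating function has denominator 1 - t + t^2 - 4t^3.
Iterating the recurrence: a_0,…,a_{7} = -3, -1, 4, -7, -15, 8, -5, -73.

-73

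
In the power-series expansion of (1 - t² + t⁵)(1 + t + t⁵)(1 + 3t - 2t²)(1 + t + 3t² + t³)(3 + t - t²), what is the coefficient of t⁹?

-4

(1 - t² + t⁵) has coefficients 1,0,-1,0,0,1 for degrees 0…5.
(1 + t + t⁵) has coefficients 1,1,0,0,0,1,0,0,0,0 for degrees 0…9.
Multiplying by (1 + 3t - 2t²) gives running coefficients 1,4,1,-2,0,1,3,-2,0,0 for degrees 0…9.
Multiplying by (1 + t + 3t² + t³) gives running coefficients 1,5,8,12,5,-4,2,4,8,-3 for degrees 0…9.
Finally multiplying by (3 + t - t²), the product of all factors after the first has coefficients 3,16,28,39,19,-19,-3,18,26,-5 for degrees 0…9.
[t⁹] = 1·(-5) − 1·18 + 1·19 = -4.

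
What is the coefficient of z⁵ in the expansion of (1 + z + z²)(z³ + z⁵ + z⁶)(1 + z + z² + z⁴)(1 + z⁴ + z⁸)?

4

(1 + z + z²) has coefficients 1,1,1 for degrees 0…2.
(z³ + z⁵ + z⁶) has coefficients 0,0,0,1,0,1 for degrees 0…5.
Multiplying by (1 + z + z² + z⁴) gives running coefficients 0,0,0,1,1,2 for degrees 0…5.
Finally multiplying by (1 + z⁴ + z⁸), the product of all factors after the first has coefficients 0,0,0,1,1,2 for degrees 0…5.
[z⁵] = 1·2 + 1·1 + 1·1 = 4.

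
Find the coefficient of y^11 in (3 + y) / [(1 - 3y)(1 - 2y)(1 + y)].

Partial fractions give a closed form: a_n = (15/2)·3^n + (-14/3)·2^n + (1/6)·(-1)^n.
At n = 11: a_11 = 1319045.

1319045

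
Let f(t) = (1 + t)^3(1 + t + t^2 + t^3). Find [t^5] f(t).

(1 + t)^3 has coefficients 1,3,3,1 for degrees 0…3.
(1 + t + t^2 + t^3) has coefficients 1,1,1,1,0,0 for degrees 0…5.
[t^5] = 1·0 + 3·0 + 3·1 + 1·1 = 4.

4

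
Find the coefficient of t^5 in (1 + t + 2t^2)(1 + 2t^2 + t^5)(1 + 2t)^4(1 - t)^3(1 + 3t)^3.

444

(1 + t + 2t^2) has coefficients 1,1,2 for degrees 0…2.
(1 + 2t^2 + t^5) has coefficients 1,0,2,0,0,1 for degrees 0…5.
Multiplying by (1 + 2t)^4 gives running coefficients 1,8,26,48,64,65 for degrees 0…5.
Multiplying by (1 - t)^3 gives running coefficients 1,5,5,-7,-10,-9 for degrees 0…5.
Finally multiplying by (1 + 3t)^3, the product of all factors after the first has coefficients 1,14,77,200,197,-153 for degrees 0…5.
[t^5] = 1·(-153) + 1·197 + 2·200 = 444.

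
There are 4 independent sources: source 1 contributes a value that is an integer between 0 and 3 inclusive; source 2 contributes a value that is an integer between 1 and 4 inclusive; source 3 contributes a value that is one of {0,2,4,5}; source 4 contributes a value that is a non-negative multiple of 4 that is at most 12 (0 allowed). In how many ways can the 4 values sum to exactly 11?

16

The generating function for the choices is (1 + z + z^2 + z^3)·(z + z^2 + z^3 + z^4)·(1 + z^2 + z^4 + z^5)·(1 + z^4 + z^8 + z^12); the count is [z^11].
(1 + z + z^2 + z^3) has coefficients 1,1,1,1 for degrees 0…3.
(z + z^2 + z^3 + z^4) has coefficients 0,1,1,1,1,0,0,0,0,0,0,0 for degrees 0…11.
Multiplying by (1 + z^2 + z^4 + z^5) gives running coefficients 0,1,1,2,2,2,3,2,2,1,0,0 for degrees 0…11.
Finally multiplying by (1 + z^4 + z^8 + z^12), the product of all factors after the first has coefficients 0,1,1,2,2,3,4,4,4,4,4,4 for degrees 0…11.
[z^11] = 1·4 + 1·4 + 1·4 + 1·4 = 16.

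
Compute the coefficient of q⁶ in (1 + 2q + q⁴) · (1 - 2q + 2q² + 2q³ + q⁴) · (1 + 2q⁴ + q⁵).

(1 + 2q + q⁴) has coefficients 1,2,0,0,1 for degrees 0…4.
(1 - 2q + 2q² + 2q³ + q⁴) has coefficients 1,-2,2,2,1,0,0 for degrees 0…6.
Finally multiplying by (1 + 2q⁴ + q⁵), the product of all factors after the first has coefficients 1,-2,2,2,3,-3,2 for degrees 0…6.
[q⁶] = 1·2 + 2·(-3) + 1·2 = -2.

-2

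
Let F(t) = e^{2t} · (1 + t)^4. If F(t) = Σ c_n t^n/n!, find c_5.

2512

The EGF product rule gives c_5 = Σ_{k_1+k_2=5} C(5; k_1,k_2) · ∏ g_i(k_i), where e^{2t} gives (2)^k; (1+t)^4 gives the falling factorial (4)_k.
g_1(k) for k = 0…5: 1, 2, 4, 8, 16, 32.
g_2(k) for k = 0…5: 1, 4, 12, 24, 24, 0.
c_5 = Σ_k C(5,k)·g_1(k)·g_2(5−k) = 5·2·24 + 10·4·24 + 10·8·12 + 5·16·4 + 1·32·1 = 240 + 960 + 960 + 320 + 32 = 2512.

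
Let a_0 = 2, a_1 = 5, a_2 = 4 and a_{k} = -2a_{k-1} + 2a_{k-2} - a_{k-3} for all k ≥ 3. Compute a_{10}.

The ordinary generating function has denominator 1 + 2z - 2z^2 + z^3.
Iterating the recurrence: a_0,…,a_{10} = 2, 5, 4, 0, 3, -10, 26, -75, 212, -600, 1699.

1699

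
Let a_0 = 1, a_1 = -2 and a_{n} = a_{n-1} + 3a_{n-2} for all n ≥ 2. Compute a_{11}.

-1889

The ordinary generating function has denominator 1 - y - 3y^2.
Iterating the recurrence: a_0,…,a_{11} = 1, -2, 1, -5, -2, -17, -23, -74, -143, -365, -794, -1889.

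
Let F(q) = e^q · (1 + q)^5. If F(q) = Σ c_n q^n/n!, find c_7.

The EGF product rule gives c_7 = Σ_{k_1+k_2=7} C(7; k_1,k_2) · ∏ g_i(k_i), where e^q gives (1)^k; (1+q)^5 gives the falling factorial (5)_k.
g_1(k) for k = 0…7: 1, 1, 1, 1, 1, 1, 1, 1.
g_2(k) for k = 0…7: 1, 5, 20, 60, 120, 120, 0, 0.
c_7 = Σ_k C(7,k)·g_1(k)·g_2(7−k) = 21·1·120 + 35·1·120 + 35·1·60 + 21·1·20 + 7·1·5 + 1·1·1 = 2520 + 4200 + 2100 + 420 + 35 + 1 = 9276.

9276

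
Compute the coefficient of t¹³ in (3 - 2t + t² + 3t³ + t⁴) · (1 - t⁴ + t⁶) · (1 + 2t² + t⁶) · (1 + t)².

(3 - 2t + t² + 3t³ + t⁴) has coefficients 3,-2,1,3,1 for degrees 0…4.
(1 - t⁴ + t⁶) has coefficients 1,0,0,0,-1,0,1,0,0,0,0,0,0,0 for degrees 0…13.
Multiplying by (1 + 2t² + t⁶) gives running coefficients 1,0,2,0,-1,0,0,0,2,0,-1,0,1,0 for degrees 0…13.
Finally multiplying by (1 + t)², the product of all factors after the first has coefficients 1,2,3,4,1,-2,-1,0,2,4,1,-2,0,2 for degrees 0…13.
[t¹³] = 3·2 − 2·0 + 1·(-2) + 3·1 + 1·4 = 11.

11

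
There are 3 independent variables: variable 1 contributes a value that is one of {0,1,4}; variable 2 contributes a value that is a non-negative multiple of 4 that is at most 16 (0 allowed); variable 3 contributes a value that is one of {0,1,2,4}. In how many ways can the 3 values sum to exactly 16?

4

The generating function for the choices is (1 + t + t⁴)·(1 + t⁴ + t⁸ + t¹² + t¹⁶)·(1 + t + t² + t⁴); the count is [t¹⁶].
(1 + t + t⁴) has coefficients 1,1,0,0,1 for degrees 0…4.
(1 + t⁴ + t⁸ + t¹² + t¹⁶) has coefficients 1,0,0,0,1,0,0,0,1,0,0,0,1,0,0,0,1 for degrees 0…16.
Finally multiplying by (1 + t + t² + t⁴), the product of all factors after the first has coefficients 1,1,1,0,2,1,1,0,2,1,1,0,2,1,1,0,2 for degrees 0…16.
[t¹⁶] = 1·2 + 1·0 + 1·2 = 4.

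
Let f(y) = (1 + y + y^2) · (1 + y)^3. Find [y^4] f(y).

4

(1 + y + y^2) has coefficients 1,1,1 for degrees 0…2.
(1 + y)^3 has coefficients 1,3,3,1,0 for degrees 0…4.
[y^4] = 1·0 + 1·1 + 1·3 = 4.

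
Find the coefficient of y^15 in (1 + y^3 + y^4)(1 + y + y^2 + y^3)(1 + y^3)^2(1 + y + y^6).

(1 + y^3 + y^4) has coefficients 1,0,0,1,1 for degrees 0…4.
(1 + y + y^2 + y^3) has coefficients 1,1,1,1,0,0,0,0,0,0,0,0,0,0,0,0 for degrees 0…15.
Multiplying by (1 + y^3)^2 gives running coefficients 1,1,1,3,2,2,3,1,1,1,0,0,0,0,0,0 for degrees 0…15.
Finally multiplying by (1 + y + y^6), the product of all factors after the first has coefficients 1,2,2,4,5,4,6,5,3,5,3,2,3,1,1,1 for degrees 0…15.
[y^15] = 1·1 + 1·3 + 1·2 = 6.

6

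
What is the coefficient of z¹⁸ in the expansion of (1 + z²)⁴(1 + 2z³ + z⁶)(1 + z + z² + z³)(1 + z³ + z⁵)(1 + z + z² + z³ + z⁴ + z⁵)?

266

(1 + z²)⁴ has coefficients 1,0,4,0,6,0,4,0,1 for degrees 0…8.
(1 + 2z³ + z⁶) has coefficients 1,0,0,2,0,0,1,0,0,0,0,0,0,0,0,0,0,0,0 for degrees 0…18.
Multiplying by (1 + z + z² + z³) gives running coefficients 1,1,1,3,2,2,3,1,1,1,0,0,0,0,0,0,0,0,0 for degrees 0…18.
Multiplying by (1 + z³ + z⁵) gives running coefficients 1,1,1,4,3,4,7,4,6,6,3,4,2,1,1,0,0,0,0 for degrees 0…18.
Finally multiplying by (1 + z + z² + z³ + z⁴ + z⁵), the product of all factors after the first has coefficients 1,2,3,7,10,14,20,23,28,30,30,30,25,22,17,11,8,4,2 for degrees 0…18.
[z¹⁸] = 1·2 + 4·8 + 6·17 + 4·25 + 1·30 = 266.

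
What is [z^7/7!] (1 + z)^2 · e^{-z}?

-29

The EGF product rule gives c_7 = Σ_{k_1+k_2=7} C(7; k_1,k_2) · ∏ g_i(k_i), where (1+z)^2 gives the falling factorial (2)_k; e^{-z} gives (-1)^k.
g_1(k) for k = 0…7: 1, 2, 2, 0, 0, 0, 0, 0.
g_2(k) for k = 0…7: 1, -1, 1, -1, 1, -1, 1, -1.
c_7 = Σ_k C(7,k)·g_1(k)·g_2(7−k) = 1·1·(-1) + 7·2·1 + 21·2·(-1) = −1 + 14 − 42 = -29.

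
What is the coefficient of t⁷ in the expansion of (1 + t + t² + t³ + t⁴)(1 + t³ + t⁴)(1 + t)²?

(1 + t + t² + t³ + t⁴) has coefficients 1,1,1,1,1 for degrees 0…4.
(1 + t³ + t⁴) has coefficients 1,0,0,1,1,0,0,0 for degrees 0…7.
Finally multiplying by (1 + t)², the product of all factors after the first has coefficients 1,2,1,1,3,3,1,0 for degrees 0…7.
[t⁷] = 1·0 + 1·1 + 1·3 + 1·3 + 1·1 = 8.

8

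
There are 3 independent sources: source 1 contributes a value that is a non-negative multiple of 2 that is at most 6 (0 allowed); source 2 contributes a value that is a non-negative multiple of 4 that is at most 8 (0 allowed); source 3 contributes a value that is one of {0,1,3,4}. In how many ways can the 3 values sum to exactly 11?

4

The generating function for the choices is (1 + q² + q⁴ + q⁶)·(1 + q⁴ + q⁸)·(1 + q + q³ + q⁴); the count is [q¹¹].
(1 + q² + q⁴ + q⁶) has coefficients 1,0,1,0,1,0,1 for degrees 0…6.
(1 + q⁴ + q⁸) has coefficients 1,0,0,0,1,0,0,0,1,0,0,0 for degrees 0…11.
Finally multiplying by (1 + q + q³ + q⁴), the product of all factors after the first has coefficients 1,1,0,1,2,1,0,1,2,1,0,1 for degrees 0…11.
[q¹¹] = 1·1 + 1·1 + 1·1 + 1·1 = 4.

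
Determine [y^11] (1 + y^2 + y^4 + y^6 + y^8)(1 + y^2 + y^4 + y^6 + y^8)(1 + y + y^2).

(1 + y^2 + y^4 + y^6 + y^8) has coefficients 1,0,1,0,1,0,1,0,1 for degrees 0…8.
(1 + y^2 + y^4 + y^6 + y^8) has coefficients 1,0,1,0,1,0,1,0,1,0,0,0 for degrees 0…11.
Finally multiplying by (1 + y + y^2), the product of all factors after the first has coefficients 1,1,2,1,2,1,2,1,2,1,1,0 for degrees 0…11.
[y^11] = 1·0 + 1·1 + 1·1 + 1·1 + 1·1 = 4.

4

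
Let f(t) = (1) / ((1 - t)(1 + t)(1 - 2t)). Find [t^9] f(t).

Partial fractions give a closed form: a_n = (-1/2)·1^n + (1/6)·(-1)^n + (4/3)·2^n.
At n = 9: a_9 = 682.

682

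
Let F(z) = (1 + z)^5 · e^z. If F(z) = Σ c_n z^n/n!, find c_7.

9276

The EGF product rule gives c_7 = Σ_{k_1+k_2=7} C(7; k_1,k_2) · ∏ g_i(k_i), where (1+z)^5 gives the falling factorial (5)_k; e^z gives (1)^k.
g_1(k) for k = 0…7: 1, 5, 20, 60, 120, 120, 0, 0.
g_2(k) for k = 0…7: 1, 1, 1, 1, 1, 1, 1, 1.
c_7 = Σ_k C(7,k)·g_1(k)·g_2(7−k) = 1·1·1 + 7·5·1 + 21·20·1 + 35·60·1 + 35·120·1 + 21·120·1 = 1 + 35 + 420 + 2100 + 4200 + 2520 = 9276.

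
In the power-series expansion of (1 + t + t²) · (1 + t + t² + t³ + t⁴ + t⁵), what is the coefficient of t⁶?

2

(1 + t + t²) has coefficients 1,1,1 for degrees 0…2.
(1 + t + t² + t³ + t⁴ + t⁵) has coefficients 1,1,1,1,1,1,0 for degrees 0…6.
[t⁶] = 1·0 + 1·1 + 1·1 = 2.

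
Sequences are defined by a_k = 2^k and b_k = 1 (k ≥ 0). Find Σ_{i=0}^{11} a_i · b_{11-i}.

The convolution is the x^11 coefficient of A(x)B(x).
Σ = 1·1 + 2·1 + 4·1 + 8·1 + 16·1 + 32·1 + 64·1 + 128·1 + 256·1 + 512·1 + 1024·1 + 2048·1 = 4095.

4095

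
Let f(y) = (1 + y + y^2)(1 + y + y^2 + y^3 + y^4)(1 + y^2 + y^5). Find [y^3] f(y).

5

(1 + y + y^2) has coefficients 1,1,1 for degrees 0…2.
(1 + y + y^2 + y^3 + y^4) has coefficients 1,1,1,1 for degrees 0…3.
Finally multiplying by (1 + y^2 + y^5), the product of all factors after the first has coefficients 1,1,2,2 for degrees 0…3.
[y^3] = 1·2 + 1·2 + 1·1 = 5.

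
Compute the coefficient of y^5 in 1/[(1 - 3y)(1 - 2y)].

665

Partial fractions give a closed form: a_n = (3)·3^n + (-2)·2^n.
At n = 5: a_5 = 665.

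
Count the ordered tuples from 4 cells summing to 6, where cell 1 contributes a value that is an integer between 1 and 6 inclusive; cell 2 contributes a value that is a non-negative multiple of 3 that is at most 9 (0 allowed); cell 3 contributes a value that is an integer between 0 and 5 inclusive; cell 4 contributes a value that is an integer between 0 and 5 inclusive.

The generating function for the choices is (y + y² + y³ + y⁴ + y⁵ + y⁶)·(1 + y³ + y⁶ + y⁹)·(1 + y + y² + y³ + y⁴ + y⁵)·(1 + y + y² + y³ + y⁴ + y⁵); the count is [y⁶].
(y + y² + y³ + y⁴ + y⁵ + y⁶) has coefficients 0,1,1,1,1,1,1 for degrees 0…6.
(1 + y³ + y⁶ + y⁹) has coefficients 1,0,0,1,0,0,1 for degrees 0…6.
Multiplying by (1 + y + y² + y³ + y⁴ + y⁵) gives running coefficients 1,1,1,2,2,2,2 for degrees 0…6.
Finally multiplying by (1 + y + y² + y³ + y⁴ + y⁵), the product of all factors after the first has coefficients 1,2,3,5,7,9,10 for degrees 0…6.
[y⁶] = 1·9 + 1·7 + 1·5 + 1·3 + 1·2 + 1·1 = 27.

27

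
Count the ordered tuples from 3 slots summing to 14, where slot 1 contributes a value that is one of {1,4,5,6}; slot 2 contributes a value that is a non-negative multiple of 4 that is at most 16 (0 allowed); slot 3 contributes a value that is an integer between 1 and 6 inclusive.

7

The generating function for the choices is (z + z⁴ + z⁵ + z⁶)·(1 + z⁴ + z⁸ + z¹² + z¹⁶)·(z + z² + z³ + z⁴ + z⁵ + z⁶); the count is [z¹⁴].
(z + z⁴ + z⁵ + z⁶) has coefficients 0,1,0,0,1,1,1 for degrees 0…6.
(1 + z⁴ + z⁸ + z¹² + z¹⁶) has coefficients 1,0,0,0,1,0,0,0,1,0,0,0,1,0,0 for degrees 0…14.
Finally multiplying by (z + z² + z³ + z⁴ + z⁵ + z⁶), the product of all factors after the first has coefficients 0,1,1,1,1,2,2,1,1,2,2,1,1,2,2 for degrees 0…14.
[z¹⁴] = 1·2 + 1·2 + 1·2 + 1·1 = 7.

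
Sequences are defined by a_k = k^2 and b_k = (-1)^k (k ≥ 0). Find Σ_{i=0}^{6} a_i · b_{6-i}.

21

Write out a_i and b_{6-i} for i = 0,…,6 and sum the products.
Σ = 0·1 + 1·(-1) + 4·1 + 9·(-1) + 16·1 + 25·(-1) + 36·1 = 21.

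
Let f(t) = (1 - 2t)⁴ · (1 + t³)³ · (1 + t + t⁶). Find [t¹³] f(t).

(1 - 2t)⁴ has coefficients 1,-8,24,-32,16 for degrees 0…4.
(1 + t³)³ has coefficients 1,0,0,3,0,0,3,0,0,1,0,0,0,0 for degrees 0…13.
Finally multiplying by (1 + t + t⁶), the product of all factors after the first has coefficients 1,1,0,3,3,0,4,3,0,4,1,0,3,0 for degrees 0…13.
[t¹³] = 1·0 − 8·3 + 24·0 − 32·1 + 16·4 = 8.

8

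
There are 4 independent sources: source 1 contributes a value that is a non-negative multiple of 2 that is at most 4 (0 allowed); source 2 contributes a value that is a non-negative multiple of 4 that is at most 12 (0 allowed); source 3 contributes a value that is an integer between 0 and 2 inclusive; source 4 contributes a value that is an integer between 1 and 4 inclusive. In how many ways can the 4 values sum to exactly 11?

9

The generating function for the choices is (1 + t² + t⁴)·(1 + t⁴ + t⁸ + t¹²)·(1 + t + t²)·(t + t² + t³ + t⁴); the count is [t¹¹].
(1 + t² + t⁴) has coefficients 1,0,1,0,1 for degrees 0…4.
(1 + t⁴ + t⁸ + t¹²) has coefficients 1,0,0,0,1,0,0,0,1,0,0,0 for degrees 0…11.
Multiplying by (1 + t + t²) gives running coefficients 1,1,1,0,1,1,1,0,1,1,1,0 for degrees 0…11.
Finally multiplying by (t + t² + t³ + t⁴), the product of all factors after the first has coefficients 0,1,2,3,3,3,3,3,3,3,3,3 for degrees 0…11.
[t¹¹] = 1·3 + 1·3 + 1·3 = 9.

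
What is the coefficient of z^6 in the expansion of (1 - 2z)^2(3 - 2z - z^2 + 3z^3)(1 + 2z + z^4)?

43

(1 - 2z)^2 has coefficients 1,-4,4 for degrees 0…2.
(3 - 2z - z^2 + 3z^3) has coefficients 3,-2,-1,3,0,0,0 for degrees 0…6.
Finally multiplying by (1 + 2z + z^4), the product of all factors after the first has coefficients 3,4,-5,1,9,-2,-1 for degrees 0…6.
[z^6] = 1·(-1) − 4·(-2) + 4·9 = 43.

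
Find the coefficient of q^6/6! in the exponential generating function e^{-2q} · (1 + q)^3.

-32

The EGF product rule gives c_6 = Σ_{k_1+k_2=6} C(6; k_1,k_2) · ∏ g_i(k_i), where e^{-2q} gives (-2)^k; (1+q)^3 gives the falling factorial (3)_k.
g_1(k) for k = 0…6: 1, -2, 4, -8, 16, -32, 64.
g_2(k) for k = 0…6: 1, 3, 6, 6, 0, 0, 0.
c_6 = Σ_k C(6,k)·g_1(k)·g_2(6−k) = 20·(-8)·6 + 15·16·6 + 6·(-32)·3 + 1·64·1 = −960 + 1440 − 576 + 64 = -32.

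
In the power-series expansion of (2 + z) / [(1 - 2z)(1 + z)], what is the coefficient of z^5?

Partial fractions give a closed form: a_n = (5/3)·2^n + (1/3)·(-1)^n.
At n = 5: a_5 = 53.

53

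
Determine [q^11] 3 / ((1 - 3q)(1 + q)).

Partial fractions give a closed form: a_n = (9/4)·3^n + (3/4)·(-1)^n.
At n = 11: a_11 = 398580.

398580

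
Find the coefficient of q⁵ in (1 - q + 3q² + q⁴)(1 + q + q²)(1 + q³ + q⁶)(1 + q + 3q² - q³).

(1 - q + 3q² + q⁴) has coefficients 1,-1,3,0,1 for degrees 0…4.
(1 + q + q²) has coefficients 1,1,1,0,0,0 for degrees 0…5.
Multiplying by (1 + q³ + q⁶) gives running coefficients 1,1,1,1,1,1 for degrees 0…5.
Finally multiplying by (1 + q + 3q² - q³), the product of all factors after the first has coefficients 1,2,5,4,4,4 for degrees 0…5.
[q⁵] = 1·4 − 1·4 + 3·4 + 1·2 = 14.

14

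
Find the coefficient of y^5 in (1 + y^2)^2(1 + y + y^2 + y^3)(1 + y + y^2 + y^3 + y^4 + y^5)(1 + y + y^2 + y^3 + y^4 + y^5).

(1 + y^2)^2 has coefficients 1,0,2,0,1 for degrees 0…4.
(1 + y + y^2 + y^3) has coefficients 1,1,1,1,0,0 for degrees 0…5.
Multiplying by (1 + y + y^2 + y^3 + y^4 + y^5) gives running coefficients 1,2,3,4,4,4 for degrees 0…5.
Finally multiplying by (1 + y + y^2 + y^3 + y^4 + y^5), the product of all factors after the first has coefficients 1,3,6,10,14,18 for degrees 0…5.
[y^5] = 1·18 + 2·10 + 1·3 = 41.

41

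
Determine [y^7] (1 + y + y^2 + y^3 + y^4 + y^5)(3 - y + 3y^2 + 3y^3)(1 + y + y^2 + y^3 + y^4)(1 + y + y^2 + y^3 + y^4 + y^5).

154

(1 + y + y^2 + y^3 + y^4 + y^5) has coefficients 1,1,1,1,1,1 for degrees 0…5.
(3 - y + 3y^2 + 3y^3) has coefficients 3,-1,3,3,0,0,0,0 for degrees 0…7.
Multiplying by (1 + y + y^2 + y^3 + y^4) gives running coefficients 3,2,5,8,8,5,6,3 for degrees 0…7.
Finally multiplying by (1 + y + y^2 + y^3 + y^4 + y^5), the product of all factors after the first has coefficients 3,5,10,18,26,31,34,35 for degrees 0…7.
[y^7] = 1·35 + 1·34 + 1·31 + 1·26 + 1·18 + 1·10 = 154.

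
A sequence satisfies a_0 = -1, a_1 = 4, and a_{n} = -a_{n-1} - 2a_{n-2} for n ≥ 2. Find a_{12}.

The ordinary generating function has denominator 1 + z + 2z^2.
Iterating the recurrence: a_0,…,a_{12} = -1, 4, -2, -6, 10, 2, -22, 18, 26, -62, 10, 114, -134.

-134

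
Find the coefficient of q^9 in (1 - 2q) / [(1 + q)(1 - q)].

-2

The denominator gives the recurrence a_n = a_(n−2) for n ≥ 2; the numerator fixes a_0 = 1, a_1 = -2.
Iterating: 1, -2, 1, -2, 1, -2, 1, -2, 1, -2, so a_9 = -2.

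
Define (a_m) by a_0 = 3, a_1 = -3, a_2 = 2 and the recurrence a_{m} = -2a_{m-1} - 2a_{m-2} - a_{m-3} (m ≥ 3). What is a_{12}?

3

The ordinary generating function has denominator 1 + 2q + 2q^2 + q^3.
Iterating the recurrence: a_0,…,a_{12} = 3, -3, 2, -1, 1, -2, 3, -3, 2, -1, 1, -2, 3.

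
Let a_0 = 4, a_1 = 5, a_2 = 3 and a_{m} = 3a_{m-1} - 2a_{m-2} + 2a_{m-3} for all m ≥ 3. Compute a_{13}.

105851

The ordinary generating function has denominator 1 - 3z + 2z^2 - 2z^3.
Iterating the recurrence: a_0,…,a_{13} = 4, 5, 3, 7, 25, 67, 165, 411, 1037, 2619, 6605, 16651, 41981, 105851.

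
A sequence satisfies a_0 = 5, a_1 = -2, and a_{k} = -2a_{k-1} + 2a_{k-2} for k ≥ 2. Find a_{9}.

The ordinary generating function has denominator 1 + 2t - 2t^2.
Iterating the recurrence: a_0,…,a_{9} = 5, -2, 14, -32, 92, -248, 680, -1856, 5072, -13856.

-13856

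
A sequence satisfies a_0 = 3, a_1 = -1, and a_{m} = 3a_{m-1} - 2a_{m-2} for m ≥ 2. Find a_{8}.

-1017

The ordinary generating function has denominator 1 - 3x + 2x^2.
Iterating the recurrence: a_0,…,a_{8} = 3, -1, -9, -25, -57, -121, -249, -505, -1017.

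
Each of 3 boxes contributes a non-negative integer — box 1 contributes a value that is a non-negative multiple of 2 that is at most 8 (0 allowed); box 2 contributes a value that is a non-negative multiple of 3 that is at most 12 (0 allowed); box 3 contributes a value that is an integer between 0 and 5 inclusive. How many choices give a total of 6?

6

The generating function for the choices is (1 + q^2 + q^4 + q^6 + q^8)·(1 + q^3 + q^6 + q^9 + q^12)·(1 + q + q^2 + q^3 + q^4 + q^5); the count is [q^6].
(1 + q^2 + q^4 + q^6 + q^8) has coefficients 1,0,1,0,1,0,1 for degrees 0…6.
(1 + q^3 + q^6 + q^9 + q^12) has coefficients 1,0,0,1,0,0,1 for degrees 0…6.
Finally multiplying by (1 + q + q^2 + q^3 + q^4 + q^5), the product of all factors after the first has coefficients 1,1,1,2,2,2,2 for degrees 0…6.
[q^6] = 1·2 + 1·2 + 1·1 + 1·1 = 6.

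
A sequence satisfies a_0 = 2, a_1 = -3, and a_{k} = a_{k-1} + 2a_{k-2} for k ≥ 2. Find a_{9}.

-173

The ordinary generating function has denominator 1 - z - 2z^2.
Iterating the recurrence: a_0,…,a_{9} = 2, -3, 1, -5, -3, -13, -19, -45, -83, -173.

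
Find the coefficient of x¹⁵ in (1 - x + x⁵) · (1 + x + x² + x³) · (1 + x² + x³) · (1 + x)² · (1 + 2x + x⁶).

9

(1 - x + x⁵) has coefficients 1,-1,0,0,0,1 for degrees 0…5.
(1 + x + x² + x³) has coefficients 1,1,1,1,0,0,0,0,0,0,0,0,0,0,0,0 for degrees 0…15.
Multiplying by (1 + x² + x³) gives running coefficients 1,1,2,3,2,2,1,0,0,0,0,0,0,0,0,0 for degrees 0…15.
Multiplying by (1 + x)² gives running coefficients 1,3,5,8,10,9,7,4,1,0,0,0,0,0,0,0 for degrees 0…15.
Finally multiplying by (1 + 2x + x⁶), the product of all factors after the first has coefficients 1,5,11,18,26,29,26,21,14,10,10,9,7,4,1,0 for degrees 0…15.
[x¹⁵] = 1·0 − 1·1 + 1·10 = 9.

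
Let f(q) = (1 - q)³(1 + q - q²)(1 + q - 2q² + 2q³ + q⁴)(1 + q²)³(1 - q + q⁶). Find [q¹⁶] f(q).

47

(1 - q)³ has coefficients 1,-3,3,-1 for degrees 0…3.
(1 + q - q²) has coefficients 1,1,-1,0,0,0,0,0,0,0,0,0,0,0,0,0,0 for degrees 0…16.
Multiplying by (1 + q - 2q² + 2q³ + q⁴) gives running coefficients 1,2,-2,-1,5,-1,-1,0,0,0,0,0,0,0,0,0,0 for degrees 0…16.
Multiplying by (1 + q²)³ gives running coefficients 1,2,1,5,2,2,9,-4,10,-4,2,-1,-1,0,0,0,0 for degrees 0…16.
Finally multiplying by (1 - q + q⁶), the product of all factors after the first has coefficients 1,1,-1,4,-3,0,8,-11,15,-9,8,-1,9,-3,10,-4,2 for degrees 0…16.
[q¹⁶] = 1·2 − 3·(-4) + 3·10 − 1·(-3) = 47.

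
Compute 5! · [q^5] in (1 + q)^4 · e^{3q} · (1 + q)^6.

The EGF product rule gives c_5 = Σ_{k_1+k_2+k_3=5} C(5; k_1,k_2,k_3) · ∏ g_i(k_i), where (1+q)^4 gives the falling factorial (4)_k; e^{3q} gives (3)^k; (1+q)^6 gives the falling factorial (6)_k.
g_1(k) for k = 0…5: 1, 4, 12, 24, 24, 0.
g_2(k) for k = 0…5: 1, 3, 9, 27, 81, 243.
g_3(k) for k = 0…5: 1, 6, 30, 120, 360, 720.
First combine the last two factors: h(k) = Σ_j C(k,j)·g_2(j)·g_3(k−j) for k = 0…5: 1, 9, 75, 579, 4149, 27693.
c_5 = Σ_k C(5,k)·g_1(k)·h(5−k) = 1·1·27693 + 5·4·4149 + 10·12·579 + 10·24·75 + 5·24·9 = 27693 + 82980 + 69480 + 18000 + 1080 = 199233.

199233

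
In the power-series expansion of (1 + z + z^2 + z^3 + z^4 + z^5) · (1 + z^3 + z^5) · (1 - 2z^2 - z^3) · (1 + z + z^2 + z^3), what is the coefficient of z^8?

-17

(1 + z + z^2 + z^3 + z^4 + z^5) has coefficients 1,1,1,1,1,1 for degrees 0…5.
(1 + z^3 + z^5) has coefficients 1,0,0,1,0,1,0,0,0 for degrees 0…8.
Multiplying by (1 - 2z^2 - z^3) gives running coefficients 1,0,-2,0,0,-1,-1,-2,-1 for degrees 0…8.
Finally multiplying by (1 + z + z^2 + z^3), the product of all factors after the first has coefficients 1,1,-1,-1,-2,-3,-2,-4,-5 for degrees 0…8.
[z^8] = 1·(-5) + 1·(-4) + 1·(-2) + 1·(-3) + 1·(-2) + 1·(-1) = -17.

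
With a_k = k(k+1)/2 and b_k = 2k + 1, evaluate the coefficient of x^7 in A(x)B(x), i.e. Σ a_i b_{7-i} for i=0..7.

The convolution is the x^7 coefficient of A(x)B(x).
Σ = 0·15 + 1·13 + 3·11 + 6·9 + 10·7 + 15·5 + 21·3 + 28·1 = 336.

336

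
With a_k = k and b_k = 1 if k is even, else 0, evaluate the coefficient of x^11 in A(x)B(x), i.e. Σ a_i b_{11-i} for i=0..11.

36

Write out a_i and b_{11-i} for i = 0,…,11 and sum the products.
Σ = 0·0 + 1·1 + 2·0 + 3·1 + 4·0 + 5·1 + 6·0 + 7·1 + 8·0 + 9·1 + 10·0 + 11·1 = 36.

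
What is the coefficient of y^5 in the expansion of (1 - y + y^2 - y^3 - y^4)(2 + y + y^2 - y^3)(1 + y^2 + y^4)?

(1 - y + y^2 - y^3 - y^4) has coefficients 1,-1,1,-1,-1 for degrees 0…4.
(2 + y + y^2 - y^3) has coefficients 2,1,1,-1,0,0 for degrees 0…5.
Finally multiplying by (1 + y^2 + y^4), the product of all factors after the first has coefficients 2,1,3,0,3,0 for degrees 0…5.
[y^5] = 1·0 − 1·3 + 1·0 − 1·3 − 1·1 = -7.

-7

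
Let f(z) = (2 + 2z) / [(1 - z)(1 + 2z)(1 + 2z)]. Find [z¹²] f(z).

The denominator gives the recurrence a_n = −3a_(n−1) + 4a_(n−3) for n ≥ 3; the numerator fixes a_0 = 2, a_1 = -4, a_2 = 12.
Iterating: 2, -4, 12, -28, 68, -156, 356, -796, 1764, -3868, 8420, -18204, 39140, so a_12 = 39140.

39140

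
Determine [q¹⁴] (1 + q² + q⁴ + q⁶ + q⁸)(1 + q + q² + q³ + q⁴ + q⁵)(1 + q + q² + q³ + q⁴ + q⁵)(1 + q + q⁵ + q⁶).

56

(1 + q² + q⁴ + q⁶ + q⁸) has coefficients 1,0,1,0,1,0,1,0,1 for degrees 0…8.
(1 + q + q² + q³ + q⁴ + q⁵) has coefficients 1,1,1,1,1,1,0,0,0,0,0,0,0,0,0 for degrees 0…14.
Multiplying by (1 + q + q² + q³ + q⁴ + q⁵) gives running coefficients 1,2,3,4,5,6,5,4,3,2,1,0,0,0,0 for degrees 0…14.
Finally multiplying by (1 + q + q⁵ + q⁶), the product of all factors after the first has coefficients 1,3,5,7,9,12,14,14,14,14,14,12,9,7,5 for degrees 0…14.
[q¹⁴] = 1·5 + 1·9 + 1·14 + 1·14 + 1·14 = 56.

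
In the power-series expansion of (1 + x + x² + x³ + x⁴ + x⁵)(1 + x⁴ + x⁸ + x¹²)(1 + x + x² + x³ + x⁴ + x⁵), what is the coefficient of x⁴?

6

(1 + x + x² + x³ + x⁴ + x⁵) has coefficients 1,1,1,1,1 for degrees 0…4.
(1 + x⁴ + x⁸ + x¹²) has coefficients 1,0,0,0,1 for degrees 0…4.
Finally multiplying by (1 + x + x² + x³ + x⁴ + x⁵), the product of all factors after the first has coefficients 1,1,1,1,2 for degrees 0…4.
[x⁴] = 1·2 + 1·1 + 1·1 + 1·1 + 1·1 = 6.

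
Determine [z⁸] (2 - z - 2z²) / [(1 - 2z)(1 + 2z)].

384

The denominator gives the recurrence a_n = 4a_(n−2) for n ≥ 3; the numerator fixes a_0 = 2, a_1 = -1, a_2 = 6.
Iterating: 2, -1, 6, -4, 24, -16, 96, -64, 384, so a_8 = 384.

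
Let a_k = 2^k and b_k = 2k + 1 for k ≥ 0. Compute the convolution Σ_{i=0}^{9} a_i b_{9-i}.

This is [x^9] in the product of the two ordinary generating functions.
Σ = 1·19 + 2·17 + 4·15 + 8·13 + 16·11 + 32·9 + 64·7 + 128·5 + 256·3 + 512·1 = 3049.

3049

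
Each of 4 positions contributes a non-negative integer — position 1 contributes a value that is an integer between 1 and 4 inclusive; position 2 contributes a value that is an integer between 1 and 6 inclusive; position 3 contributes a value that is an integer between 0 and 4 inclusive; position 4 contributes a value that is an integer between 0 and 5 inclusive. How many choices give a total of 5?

The generating function for the choices is (x + x² + x³ + x⁴)·(x + x² + x³ + x⁴ + x⁵ + x⁶)·(1 + x + x² + x³ + x⁴)·(1 + x + x² + x³ + x⁴ + x⁵); the count is [x⁵].
(x + x² + x³ + x⁴) has coefficients 0,1,1,1,1 for degrees 0…4.
(x + x² + x³ + x⁴ + x⁵ + x⁶) has coefficients 0,1,1,1,1,1 for degrees 0…5.
Multiplying by (1 + x + x² + x³ + x⁴) gives running coefficients 0,1,2,3,4,5 for degrees 0…5.
Finally multiplying by (1 + x + x² + x³ + x⁴ + x⁵), the product of all factors after the first has coefficients 0,1,3,6,10,15 for degrees 0…5.
[x⁵] = 1·10 + 1·6 + 1·3 + 1·1 = 20.

20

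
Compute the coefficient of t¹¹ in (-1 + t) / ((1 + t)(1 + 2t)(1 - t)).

The denominator gives the recurrence a_n = −2a_(n−1) + a_(n−2) + 2a_(n−3) for n ≥ 3; the numerator fixes a_0 = -1, a_1 = 3, a_2 = -7.
Iterating: -1, 3, -7, 15, -31, 63, -127, 255, -511, 1023, -2047, 4095, so a_11 = 4095.

4095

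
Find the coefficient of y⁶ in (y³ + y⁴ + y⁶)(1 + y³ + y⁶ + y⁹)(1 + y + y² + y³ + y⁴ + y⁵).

(y³ + y⁴ + y⁶) has coefficients 0,0,0,1,1,0,1 for degrees 0…6.
(1 + y³ + y⁶ + y⁹) has coefficients 1,0,0,1,0,0,1 for degrees 0…6.
Finally multiplying by (1 + y + y² + y³ + y⁴ + y⁵), the product of all factors after the first has coefficients 1,1,1,2,2,2,2 for degrees 0…6.
[y⁶] = 1·2 + 1·1 + 1·1 = 4.

4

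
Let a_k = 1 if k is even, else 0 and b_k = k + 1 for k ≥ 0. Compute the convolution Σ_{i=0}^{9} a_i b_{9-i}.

This is [x^9] in the product of the two ordinary generating functions.
Σ = 1·10 + 0·9 + 1·8 + 0·7 + 1·6 + 0·5 + 1·4 + 0·3 + 1·2 + 0·1 = 30.

30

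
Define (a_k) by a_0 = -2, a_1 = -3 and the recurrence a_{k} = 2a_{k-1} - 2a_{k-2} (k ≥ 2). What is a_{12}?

128

The ordinary generating function has denominator 1 - 2q + 2q^2.
Iterating the recurrence: a_0,…,a_{12} = -2, -3, -2, 2, 8, 12, 8, -8, -32, -48, -32, 32, 128.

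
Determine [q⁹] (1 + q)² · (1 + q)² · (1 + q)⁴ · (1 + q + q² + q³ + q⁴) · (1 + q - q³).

18

(1 + q)² has coefficients 1,2,1 for degrees 0…2.
(1 + q)² has coefficients 1,2,1,0,0,0,0,0,0,0 for degrees 0…9.
Multiplying by (1 + q)⁴ gives running coefficients 1,6,15,20,15,6,1,0,0,0 for degrees 0…9.
Multiplying by (1 + q + q² + q³ + q⁴) gives running coefficients 1,7,22,42,57,62,57,42,22,7 for degrees 0…9.
Finally multiplying by (1 + q - q³), the product of all factors after the first has coefficients 1,8,29,63,92,97,77,42,2,-28 for degrees 0…9.
[q⁹] = 1·(-28) + 2·2 + 1·42 = 18.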